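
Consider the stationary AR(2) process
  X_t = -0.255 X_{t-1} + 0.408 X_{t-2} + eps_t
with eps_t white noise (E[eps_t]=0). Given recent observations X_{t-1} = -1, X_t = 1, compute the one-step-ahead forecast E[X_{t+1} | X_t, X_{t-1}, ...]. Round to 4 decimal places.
E[X_{t+1} \mid \mathcal F_t] = -0.6630

For an AR(p) model X_t = c + sum_i phi_i X_{t-i} + eps_t, the
one-step-ahead conditional mean is
  E[X_{t+1} | X_t, ...] = c + sum_i phi_i X_{t+1-i}.
Substitute known values:
  E[X_{t+1} | ...] = (-0.255) * (1) + (0.408) * (-1)
                   = -0.6630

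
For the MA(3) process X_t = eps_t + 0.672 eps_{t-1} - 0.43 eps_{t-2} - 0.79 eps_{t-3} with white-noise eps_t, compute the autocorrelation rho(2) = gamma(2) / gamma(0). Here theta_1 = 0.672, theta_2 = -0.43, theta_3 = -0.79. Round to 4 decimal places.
\rho(2) = -0.4251

For an MA(q) process with theta_0 = 1, the autocovariance is
  gamma(k) = sigma^2 * sum_{i=0..q-k} theta_i * theta_{i+k},
and rho(k) = gamma(k) / gamma(0). Sigma^2 cancels.
  numerator   = (1)*(-0.43) + (0.672)*(-0.79) = -0.96088.
  denominator = (1)^2 + (0.672)^2 + (-0.43)^2 + (-0.79)^2 = 2.260584.
  rho(2) = -0.96088 / 2.260584 = -0.4251.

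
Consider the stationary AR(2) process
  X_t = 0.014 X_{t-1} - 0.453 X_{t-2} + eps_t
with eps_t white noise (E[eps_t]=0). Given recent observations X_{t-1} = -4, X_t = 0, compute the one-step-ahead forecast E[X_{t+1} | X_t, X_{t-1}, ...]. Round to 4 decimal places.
E[X_{t+1} \mid \mathcal F_t] = 1.8120

For an AR(p) model X_t = c + sum_i phi_i X_{t-i} + eps_t, the
one-step-ahead conditional mean is
  E[X_{t+1} | X_t, ...] = c + sum_i phi_i X_{t+1-i}.
Substitute known values:
  E[X_{t+1} | ...] = (0.014) * (0) + (-0.453) * (-4)
                   = 1.8120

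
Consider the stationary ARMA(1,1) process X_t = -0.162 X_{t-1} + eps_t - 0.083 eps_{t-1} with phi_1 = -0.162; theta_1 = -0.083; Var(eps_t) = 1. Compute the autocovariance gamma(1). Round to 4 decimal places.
\gamma(1) = -0.2550

Multiply the model equation by X_{t-k} and take expectations. With theta_0 = psi_0 = 1 and psi_j the MA(infinity) weights, this gives
  gamma(k) - sum_i phi_i gamma(k-i) = c_k,
  c_k = sigma^2 * sum_{j=k..q} theta_j psi_{j-k}   (c_k = 0 for k > q),
using gamma(-m) = gamma(m).
psi-weights needed (psi_j = theta_j + sum_i phi_i psi_{j-i}):
  psi_1 = theta_1 + phi_1 = -0.083 + (-0.162) = -0.245
Right-hand sides:
  c_0 = sigma^2 (1 + theta_1 psi_1) = 1 * (1 + (-0.083)(-0.245)) = 1 * 1.020335 = 1.020335
  c_1 = sigma^2 theta_1 = 1 * (-0.083) = -0.083
  c_2 = 0
Equations for k = 0 and k = 1 (AR order 1):
  gamma(0) = phi_1 gamma(1) + c_0
  gamma(1) = phi_1 gamma(0) + c_1
Substituting the second into the first: gamma(0) (1 - phi_1^2) = c_0 + phi_1 c_1, so
  gamma(0) = (c_0 + phi_1 c_1) / (1 - phi_1^2) = (1.020335 + (-0.162)(-0.083)) / (1 - (-0.162)^2) = 1.033781 / 0.973756 = 1.061643.
  gamma(1) = phi_1 gamma(0) + c_1 = (-0.162)(1.061643) + (-0.083) = -0.254986.
Therefore gamma(1) = -0.2550 (to 4 decimal places).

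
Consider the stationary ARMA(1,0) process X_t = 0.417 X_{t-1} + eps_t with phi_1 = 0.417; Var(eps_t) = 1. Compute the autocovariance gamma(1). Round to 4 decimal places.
\gamma(1) = 0.5048

Multiply the model equation by X_{t-k} and take expectations. With theta_0 = psi_0 = 1 and psi_j the MA(infinity) weights, this gives
  gamma(k) - sum_i phi_i gamma(k-i) = c_k,
  c_k = sigma^2 * sum_{j=k..q} theta_j psi_{j-k}   (c_k = 0 for k > q),
using gamma(-m) = gamma(m).
Pure AR (q = 0): c_0 = sigma^2 = 1, c_k = 0 for k >= 1.
Equations for k = 0 and k = 1 (AR order 1):
  gamma(0) = phi_1 gamma(1) + c_0
  gamma(1) = phi_1 gamma(0) + c_1
Substituting the second into the first: gamma(0) (1 - phi_1^2) = c_0 + phi_1 c_1, so
  gamma(0) = c_0 / (1 - phi_1^2) = 1 / (1 - (0.417)^2) = 1 / 0.826111 = 1.210491.
  gamma(1) = phi_1 gamma(0) = (0.417)(1.210491) = 0.504775.
Therefore gamma(1) = 0.5048 (to 4 decimal places).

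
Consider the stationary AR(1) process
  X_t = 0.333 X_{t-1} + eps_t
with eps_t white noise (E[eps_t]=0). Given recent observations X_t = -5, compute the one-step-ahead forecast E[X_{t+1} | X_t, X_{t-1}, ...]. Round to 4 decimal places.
E[X_{t+1} \mid \mathcal F_t] = -1.6650

For an AR(p) model X_t = c + sum_i phi_i X_{t-i} + eps_t, the
one-step-ahead conditional mean is
  E[X_{t+1} | X_t, ...] = c + sum_i phi_i X_{t+1-i}.
Substitute known values:
  E[X_{t+1} | ...] = (0.333) * (-5)
                   = -1.6650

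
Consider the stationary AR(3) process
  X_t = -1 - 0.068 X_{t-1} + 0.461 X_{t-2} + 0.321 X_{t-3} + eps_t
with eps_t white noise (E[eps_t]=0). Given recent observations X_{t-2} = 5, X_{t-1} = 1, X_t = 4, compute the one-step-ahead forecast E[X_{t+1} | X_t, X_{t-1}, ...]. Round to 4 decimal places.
E[X_{t+1} \mid \mathcal F_t] = 0.7940

For an AR(p) model X_t = c + sum_i phi_i X_{t-i} + eps_t, the
one-step-ahead conditional mean is
  E[X_{t+1} | X_t, ...] = c + sum_i phi_i X_{t+1-i}.
Substitute known values:
  E[X_{t+1} | ...] = -1 + (-0.068) * (4) + (0.461) * (1) + (0.321) * (5)
                   = 0.7940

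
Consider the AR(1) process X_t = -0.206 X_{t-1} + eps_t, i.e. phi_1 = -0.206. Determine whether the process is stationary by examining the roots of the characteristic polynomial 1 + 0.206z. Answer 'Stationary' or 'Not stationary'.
\text{Stationary}

The AR(p) characteristic polynomial is P(z) = 1 + 0.206z.
Stationarity requires all roots to lie outside the unit circle, i.e. |z| > 1 for every root.
This is linear in z: 1 + (0.206) z = 0  =>  z = -1/(0.206) = -4.854369,  |z| = 4.854369.
Moduli of all roots: 4.8544.
All moduli strictly greater than 1? Yes.
Verdict: Stationary.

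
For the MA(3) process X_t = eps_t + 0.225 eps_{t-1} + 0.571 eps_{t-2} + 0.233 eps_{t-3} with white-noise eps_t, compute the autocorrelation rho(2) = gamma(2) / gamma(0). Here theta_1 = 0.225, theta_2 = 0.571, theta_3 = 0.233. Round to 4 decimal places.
\rho(2) = 0.4357

For an MA(q) process with theta_0 = 1, the autocovariance is
  gamma(k) = sigma^2 * sum_{i=0..q-k} theta_i * theta_{i+k},
and rho(k) = gamma(k) / gamma(0). Sigma^2 cancels.
  numerator   = (1)*(0.571) + (0.225)*(0.233) = 0.623425.
  denominator = (1)^2 + (0.225)^2 + (0.571)^2 + (0.233)^2 = 1.430955.
  rho(2) = 0.623425 / 1.430955 = 0.4357.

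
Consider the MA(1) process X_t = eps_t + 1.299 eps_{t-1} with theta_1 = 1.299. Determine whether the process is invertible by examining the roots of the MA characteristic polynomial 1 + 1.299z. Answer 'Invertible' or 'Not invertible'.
\text{Not invertible}

The MA(q) characteristic polynomial is P(z) = 1 + 1.299z.
Invertibility requires all roots to lie outside the unit circle, i.e. |z| > 1 for every root.
This is linear in z: 1 + (1.299) z = 0  =>  z = -1/(1.299) = -0.769823,  |z| = 0.769823.
Moduli of all roots: 0.7698.
All moduli strictly greater than 1? No.
Verdict: Not invertible.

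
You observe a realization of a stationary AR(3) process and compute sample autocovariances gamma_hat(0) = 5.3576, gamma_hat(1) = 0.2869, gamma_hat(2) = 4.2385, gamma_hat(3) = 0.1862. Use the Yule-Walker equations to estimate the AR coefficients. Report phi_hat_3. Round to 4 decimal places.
\hat\phi_{3} = -0.0440

The Yule-Walker equations for an AR(p) process read, in matrix form,
  Gamma_p phi = r_p,   with   (Gamma_p)_{ij} = gamma(|i - j|),
                       (r_p)_i = gamma(i),   i,j = 1..p.
Substitute the sample gammas (Toeplitz matrix and right-hand side of size 3):
  Gamma_p = [[5.3576, 0.2869, 4.2385], [0.2869, 5.3576, 0.2869], [4.2385, 0.2869, 5.3576]]
  r_p     = [0.2869, 4.2385, 0.1862]
Written out (R1..R3):
  (R1) 5.3576 phi_1 + 0.2869 phi_2 + 4.2385 phi_3 = 0.2869
  (R2) 0.2869 phi_1 + 5.3576 phi_2 + 0.2869 phi_3 = 4.2385
  (R3) 4.2385 phi_1 + 0.2869 phi_2 + 5.3576 phi_3 = 0.1862
Gaussian elimination:
  R2 <- R2 - (0.2869/5.3576) R1 = R2 - (0.05355) R1:  5.342236 phi_2 + 0.059928 phi_3 = 4.223136
  R3 <- R3 - (4.2385/5.3576) R1 = R3 - (0.791119) R1:  0.059928 phi_2 + 2.004441 phi_3 = -0.040772
  R3 <- R3 - (0.059928/5.342236) R2 = R3 - (0.011218) R2:  2.003769 phi_3 = -0.088146
Back-substitution:
  phi_hat_3 = -0.088146 / 2.003769 = -0.04399
  phi_hat_2 = (4.223136 - (0.059928)(-0.04399)) / 5.342236 = 0.791012
  phi_hat_1 = (0.2869 - (0.2869)(0.791012) - (4.2385)(-0.04399)) / 5.3576 = 0.045993
So phi_hat = [0.0460, 0.7910, -0.0440].
Therefore phi_hat_3 = -0.0440.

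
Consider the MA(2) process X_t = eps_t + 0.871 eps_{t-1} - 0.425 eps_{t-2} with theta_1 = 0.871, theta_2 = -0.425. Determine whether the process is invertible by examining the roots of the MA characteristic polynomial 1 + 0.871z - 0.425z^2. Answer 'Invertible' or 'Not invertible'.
\text{Not invertible}

The MA(q) characteristic polynomial is P(z) = 1 + 0.871z - 0.425z^2.
Invertibility requires all roots to lie outside the unit circle, i.e. |z| > 1 for every root.
Set 1 + (0.871) z + (-0.425) z^2 = 0, i.e. a z^2 + b z + c = 0 with a = -0.425, b = 0.871, c = 1.
Discriminant D = b^2 - 4ac = (0.871)^2 - 4*(-0.425)*1 = 0.758641 - (-1.7) = 2.458641.
D >= 0, so the roots are real: z = (-b +/- sqrt(D)) / (2a) = (-0.871 +/- 1.568005) / (-0.85).
  z_1 = (-0.871 + 1.568005) / (-0.85) = -0.82,   |z_1| = 0.82.
  z_2 = (-0.871 - 1.568005) / (-0.85) = 2.8694,   |z_2| = 2.8694.
Moduli of all roots: 0.8200, 2.8694.
All moduli strictly greater than 1? No.
Verdict: Not invertible.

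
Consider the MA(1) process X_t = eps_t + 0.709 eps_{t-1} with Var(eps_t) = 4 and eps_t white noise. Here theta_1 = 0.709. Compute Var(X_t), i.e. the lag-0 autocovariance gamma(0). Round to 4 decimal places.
\gamma(0) = 6.0107

For an MA(q) process X_t = eps_t + sum_i theta_i eps_{t-i} with
Var(eps_t) = sigma^2, the variance is
  gamma(0) = sigma^2 * (1 + sum_i theta_i^2).
  sum_i theta_i^2 = (0.709)^2 = 0.502681.
  gamma(0) = 4 * (1 + 0.502681) = 4 * 1.502681 = 6.010724, which rounds to 6.0107.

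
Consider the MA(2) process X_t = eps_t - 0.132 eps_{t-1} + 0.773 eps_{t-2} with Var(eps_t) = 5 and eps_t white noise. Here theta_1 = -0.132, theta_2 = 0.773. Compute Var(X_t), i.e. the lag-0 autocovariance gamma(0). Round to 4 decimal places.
\gamma(0) = 8.0748

For an MA(q) process X_t = eps_t + sum_i theta_i eps_{t-i} with
Var(eps_t) = sigma^2, the variance is
  gamma(0) = sigma^2 * (1 + sum_i theta_i^2).
  sum_i theta_i^2 = (-0.132)^2 + (0.773)^2 = 0.017424 + 0.597529 = 0.614953.
  gamma(0) = 5 * (1 + 0.614953) = 5 * 1.614953 = 8.074765, which rounds to 8.0748.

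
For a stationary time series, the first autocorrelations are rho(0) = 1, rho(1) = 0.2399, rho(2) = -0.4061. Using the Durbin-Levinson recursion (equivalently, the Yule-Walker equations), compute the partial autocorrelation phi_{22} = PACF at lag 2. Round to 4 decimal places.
\phi_{22} = -0.4920

The PACF at lag k is phi_{kk}, the last component of the solution
to the Yule-Walker system G_k phi = r_k where
  (G_k)_{ij} = rho(|i - j|), (r_k)_i = rho(i), i,j = 1..k.
Equivalently, Durbin-Levinson gives phi_{kk} iteratively:
  phi_{11} = rho(1)
  phi_{kk} = [rho(k) - sum_{j=1..k-1} phi_{k-1,j} rho(k-j)]
            / [1 - sum_{j=1..k-1} phi_{k-1,j} rho(j)],
  phi_{k,j} = phi_{k-1,j} - phi_{kk} phi_{k-1,k-j},  j = 1..k-1.
Step k = 1:
  phi_11 = rho(1) = 0.2399.
Step k = 2:
  phi_22 = [rho(2) - phi_11 rho(1)] / [1 - phi_11 rho(1)] = [-0.4061 - (0.2399)(0.2399)] / [1 - (0.2399)(0.2399)]
         = -0.46365201 / 0.94244799 = -0.492.
Therefore phi_{22} = -0.4920.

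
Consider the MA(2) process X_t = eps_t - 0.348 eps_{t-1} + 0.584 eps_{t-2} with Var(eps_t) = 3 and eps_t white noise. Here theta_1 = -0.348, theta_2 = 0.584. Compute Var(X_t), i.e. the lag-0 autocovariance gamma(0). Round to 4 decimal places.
\gamma(0) = 4.3865

For an MA(q) process X_t = eps_t + sum_i theta_i eps_{t-i} with
Var(eps_t) = sigma^2, the variance is
  gamma(0) = sigma^2 * (1 + sum_i theta_i^2).
  sum_i theta_i^2 = (-0.348)^2 + (0.584)^2 = 0.121104 + 0.341056 = 0.46216.
  gamma(0) = 3 * (1 + 0.46216) = 3 * 1.46216 = 4.38648, which rounds to 4.3865.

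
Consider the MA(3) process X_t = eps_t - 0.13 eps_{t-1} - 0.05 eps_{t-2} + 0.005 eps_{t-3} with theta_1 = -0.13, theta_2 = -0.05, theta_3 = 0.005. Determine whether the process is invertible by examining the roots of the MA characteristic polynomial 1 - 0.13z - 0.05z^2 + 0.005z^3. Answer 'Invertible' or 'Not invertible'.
\text{Invertible}

The MA(q) characteristic polynomial is P(z) = 1 - 0.13z - 0.05z^2 + 0.005z^3.
Invertibility requires all roots to lie outside the unit circle, i.e. |z| > 1 for every root.
Degree 3: look for a simple real root z0 first, then factor out (1 - z/z0) and solve the remaining quadratic.
Testing z0 = 4: P(4) = 1 + (-0.13)(4) + (-0.05)(4)^2 + (0.005)(4)^3
  = 1 + (-0.52) + (-0.8) + (0.32) = 0.  So z_0 = 4 is a root, |z_0| = 4.
Divide out the factor (1 - 0.25 z) = (1 - z/z0) (since 1/z0 = 0.25):
  P(z) = (1 - 0.25 z)(1 + (0.12) z + (-0.02) z^2)
  [check: z-coef 0.12 - (0.25) = -0.13; z^2-coef -0.02 - (0.25)(0.12) = -0.05; z^3-coef -(0.25)(-0.02) = 0.005.]
Remaining roots from the quadratic factor 1 + (0.12) z + (-0.02) z^2:
  Set 1 + (0.12) z + (-0.02) z^2 = 0, i.e. a z^2 + b z + c = 0 with a = -0.02, b = 0.12, c = 1.
  Discriminant D = b^2 - 4ac = (0.12)^2 - 4*(-0.02)*1 = 0.0144 - (-0.08) = 0.0944.
  D >= 0, so the roots are real: z = (-b +/- sqrt(D)) / (2a) = (-0.12 +/- 0.307246) / (-0.04).
    z_1 = (-0.12 + 0.307246) / (-0.04) = -4.6811,   |z_1| = 4.6811.
    z_2 = (-0.12 - 0.307246) / (-0.04) = 10.6811,   |z_2| = 10.6811.
Moduli of all roots: 4.0000, 4.6811, 10.6811.
All moduli strictly greater than 1? Yes.
Verdict: Invertible.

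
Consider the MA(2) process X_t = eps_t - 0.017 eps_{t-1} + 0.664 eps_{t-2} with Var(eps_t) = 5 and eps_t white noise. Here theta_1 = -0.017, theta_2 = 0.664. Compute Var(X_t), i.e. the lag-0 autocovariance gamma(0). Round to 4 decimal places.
\gamma(0) = 7.2059

For an MA(q) process X_t = eps_t + sum_i theta_i eps_{t-i} with
Var(eps_t) = sigma^2, the variance is
  gamma(0) = sigma^2 * (1 + sum_i theta_i^2).
  sum_i theta_i^2 = (-0.017)^2 + (0.664)^2 = 0.000289 + 0.440896 = 0.441185.
  gamma(0) = 5 * (1 + 0.441185) = 5 * 1.441185 = 7.205925, which rounds to 7.2059.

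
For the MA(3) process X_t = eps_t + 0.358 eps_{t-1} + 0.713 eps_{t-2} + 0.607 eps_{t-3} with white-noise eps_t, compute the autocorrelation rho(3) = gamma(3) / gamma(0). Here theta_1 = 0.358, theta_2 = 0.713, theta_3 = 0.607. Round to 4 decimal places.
\rho(3) = 0.3027

For an MA(q) process with theta_0 = 1, the autocovariance is
  gamma(k) = sigma^2 * sum_{i=0..q-k} theta_i * theta_{i+k},
and rho(k) = gamma(k) / gamma(0). Sigma^2 cancels.
  numerator   = (1)*(0.607) = 0.607.
  denominator = (1)^2 + (0.358)^2 + (0.713)^2 + (0.607)^2 = 2.004982.
  rho(3) = 0.607 / 2.004982 = 0.3027.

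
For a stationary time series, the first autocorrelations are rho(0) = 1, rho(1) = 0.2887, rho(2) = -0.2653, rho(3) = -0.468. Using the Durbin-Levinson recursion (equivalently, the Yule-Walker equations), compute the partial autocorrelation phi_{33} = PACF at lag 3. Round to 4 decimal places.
\phi_{33} = -0.3220

The PACF at lag k is phi_{kk}, the last component of the solution
to the Yule-Walker system G_k phi = r_k where
  (G_k)_{ij} = rho(|i - j|), (r_k)_i = rho(i), i,j = 1..k.
Equivalently, Durbin-Levinson gives phi_{kk} iteratively:
  phi_{11} = rho(1)
  phi_{kk} = [rho(k) - sum_{j=1..k-1} phi_{k-1,j} rho(k-j)]
            / [1 - sum_{j=1..k-1} phi_{k-1,j} rho(j)],
  phi_{k,j} = phi_{k-1,j} - phi_{kk} phi_{k-1,k-j},  j = 1..k-1.
Step k = 1:
  phi_11 = rho(1) = 0.2887.
Step k = 2:
  phi_22 = [rho(2) - phi_11 rho(1)] / [1 - phi_11 rho(1)] = [-0.2653 - (0.2887)(0.2887)] / [1 - (0.2887)(0.2887)]
         = -0.34864769 / 0.91665231 = -0.380349.
  Update: phi_21 = phi_11 - phi_22 phi_11 = 0.2887 - (-0.380349)(0.2887) = 0.398507.
Step k = 3:
  phi_33 = [rho(3) - phi_21 rho(2) - phi_22 rho(1)] / [1 - phi_21 rho(1) - phi_22 rho(2)]
    numerator   = -0.468 - (0.398507)(-0.2653) - (-0.380349)(0.2887) = -0.25246944
    denominator = 1 - (0.398507)(0.2887) - (-0.380349)(-0.2653) = 0.78404455
  phi_33 = -0.25246944 / 0.78404455 = -0.322.
Therefore phi_{33} = -0.3220.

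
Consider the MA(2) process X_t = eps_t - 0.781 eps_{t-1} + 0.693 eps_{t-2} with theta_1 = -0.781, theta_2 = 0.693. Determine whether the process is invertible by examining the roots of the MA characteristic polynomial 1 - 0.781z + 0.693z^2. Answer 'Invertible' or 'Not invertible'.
\text{Invertible}

The MA(q) characteristic polynomial is P(z) = 1 - 0.781z + 0.693z^2.
Invertibility requires all roots to lie outside the unit circle, i.e. |z| > 1 for every root.
Set 1 + (-0.781) z + (0.693) z^2 = 0, i.e. a z^2 + b z + c = 0 with a = 0.693, b = -0.781, c = 1.
Discriminant D = b^2 - 4ac = (-0.781)^2 - 4*(0.693)*1 = 0.609961 - (2.772) = -2.162039.
D < 0, so the roots are the complex-conjugate pair z = (-b +/- i sqrt(-D)) / (2a) = 0.5635 +/- 1.0609i.
For a conjugate pair |z|^2 = z * conj(z) = (product of roots) = c/a = 1/(0.693) = 1.443001, so |z| = sqrt(1.443001) = 1.2012 for both roots.
Moduli of all roots: 1.2012, 1.2012.
All moduli strictly greater than 1? Yes.
Verdict: Invertible.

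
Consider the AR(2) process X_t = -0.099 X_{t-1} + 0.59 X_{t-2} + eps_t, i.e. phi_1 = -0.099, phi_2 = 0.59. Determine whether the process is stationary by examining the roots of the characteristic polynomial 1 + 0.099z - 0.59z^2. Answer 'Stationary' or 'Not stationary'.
\text{Stationary}

The AR(p) characteristic polynomial is P(z) = 1 + 0.099z - 0.59z^2.
Stationarity requires all roots to lie outside the unit circle, i.e. |z| > 1 for every root.
Set 1 + (0.099) z + (-0.59) z^2 = 0, i.e. a z^2 + b z + c = 0 with a = -0.59, b = 0.099, c = 1.
Discriminant D = b^2 - 4ac = (0.099)^2 - 4*(-0.59)*1 = 0.009801 - (-2.36) = 2.369801.
D >= 0, so the roots are real: z = (-b +/- sqrt(D)) / (2a) = (-0.099 +/- 1.539416) / (-1.18).
  z_1 = (-0.099 + 1.539416) / (-1.18) = -1.2207,   |z_1| = 1.2207.
  z_2 = (-0.099 - 1.539416) / (-1.18) = 1.3885,   |z_2| = 1.3885.
Moduli of all roots: 1.2207, 1.3885.
All moduli strictly greater than 1? Yes.
Verdict: Stationary.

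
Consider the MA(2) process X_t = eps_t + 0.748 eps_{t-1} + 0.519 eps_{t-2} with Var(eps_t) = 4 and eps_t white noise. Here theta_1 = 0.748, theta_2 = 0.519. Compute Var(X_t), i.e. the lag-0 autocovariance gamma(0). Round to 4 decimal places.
\gamma(0) = 7.3155

For an MA(q) process X_t = eps_t + sum_i theta_i eps_{t-i} with
Var(eps_t) = sigma^2, the variance is
  gamma(0) = sigma^2 * (1 + sum_i theta_i^2).
  sum_i theta_i^2 = (0.748)^2 + (0.519)^2 = 0.559504 + 0.269361 = 0.828865.
  gamma(0) = 4 * (1 + 0.828865) = 4 * 1.828865 = 7.31546, which rounds to 7.3155.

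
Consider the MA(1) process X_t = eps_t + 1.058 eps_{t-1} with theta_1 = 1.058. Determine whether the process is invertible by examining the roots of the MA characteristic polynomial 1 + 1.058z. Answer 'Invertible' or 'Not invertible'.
\text{Not invertible}

The MA(q) characteristic polynomial is P(z) = 1 + 1.058z.
Invertibility requires all roots to lie outside the unit circle, i.e. |z| > 1 for every root.
This is linear in z: 1 + (1.058) z = 0  =>  z = -1/(1.058) = -0.94518,  |z| = 0.94518.
Moduli of all roots: 0.9452.
All moduli strictly greater than 1? No.
Verdict: Not invertible.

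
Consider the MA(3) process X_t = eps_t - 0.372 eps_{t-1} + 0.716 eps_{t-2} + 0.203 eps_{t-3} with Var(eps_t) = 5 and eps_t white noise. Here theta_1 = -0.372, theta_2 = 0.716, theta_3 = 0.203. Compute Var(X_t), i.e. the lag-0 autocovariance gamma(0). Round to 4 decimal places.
\gamma(0) = 8.4612

For an MA(q) process X_t = eps_t + sum_i theta_i eps_{t-i} with
Var(eps_t) = sigma^2, the variance is
  gamma(0) = sigma^2 * (1 + sum_i theta_i^2).
  sum_i theta_i^2 = (-0.372)^2 + (0.716)^2 + (0.203)^2 = 0.138384 + 0.512656 + 0.041209 = 0.692249.
  gamma(0) = 5 * (1 + 0.692249) = 5 * 1.692249 = 8.461245, which rounds to 8.4612.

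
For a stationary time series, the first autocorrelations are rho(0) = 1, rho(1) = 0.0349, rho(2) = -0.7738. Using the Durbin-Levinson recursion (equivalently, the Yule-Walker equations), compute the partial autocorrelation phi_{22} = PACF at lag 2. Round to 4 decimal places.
\phi_{22} = -0.7760

The PACF at lag k is phi_{kk}, the last component of the solution
to the Yule-Walker system G_k phi = r_k where
  (G_k)_{ij} = rho(|i - j|), (r_k)_i = rho(i), i,j = 1..k.
Equivalently, Durbin-Levinson gives phi_{kk} iteratively:
  phi_{11} = rho(1)
  phi_{kk} = [rho(k) - sum_{j=1..k-1} phi_{k-1,j} rho(k-j)]
            / [1 - sum_{j=1..k-1} phi_{k-1,j} rho(j)],
  phi_{k,j} = phi_{k-1,j} - phi_{kk} phi_{k-1,k-j},  j = 1..k-1.
Step k = 1:
  phi_11 = rho(1) = 0.0349.
Step k = 2:
  phi_22 = [rho(2) - phi_11 rho(1)] / [1 - phi_11 rho(1)] = [-0.7738 - (0.0349)(0.0349)] / [1 - (0.0349)(0.0349)]
         = -0.77501801 / 0.99878199 = -0.776.
Therefore phi_{22} = -0.7760.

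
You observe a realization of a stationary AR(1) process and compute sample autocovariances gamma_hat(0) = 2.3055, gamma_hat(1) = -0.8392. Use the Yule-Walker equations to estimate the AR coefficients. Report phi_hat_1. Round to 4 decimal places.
\hat\phi_{1} = -0.3640

The Yule-Walker equations for an AR(p) process read, in matrix form,
  Gamma_p phi = r_p,   with   (Gamma_p)_{ij} = gamma(|i - j|),
                       (r_p)_i = gamma(i),   i,j = 1..p.
Substitute the sample gammas (Toeplitz matrix and right-hand side of size 1):
  Gamma_p = [[2.3055]]
  r_p     = [-0.8392]
With p = 1 this is the single equation gamma(0) phi_1 = gamma(1):
  phi_hat_1 = gamma(1) / gamma(0) = -0.8392 / 2.3055 = -0.3640.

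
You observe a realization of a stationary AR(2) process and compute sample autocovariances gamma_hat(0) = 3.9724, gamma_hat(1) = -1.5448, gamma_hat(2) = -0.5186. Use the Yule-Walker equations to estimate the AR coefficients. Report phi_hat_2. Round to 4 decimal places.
\hat\phi_{2} = -0.3320

The Yule-Walker equations for an AR(p) process read, in matrix form,
  Gamma_p phi = r_p,   with   (Gamma_p)_{ij} = gamma(|i - j|),
                       (r_p)_i = gamma(i),   i,j = 1..p.
Substitute the sample gammas (Toeplitz matrix and right-hand side of size 2):
  Gamma_p = [[3.9724, -1.5448], [-1.5448, 3.9724]]
  r_p     = [-1.5448, -0.5186]
Written out:
  3.9724 phi_1 - 1.5448 phi_2 = -1.5448
  -1.5448 phi_1 + 3.9724 phi_2 = -0.5186
Solve by Cramer's rule:
  det = gamma(0)^2 - gamma(1)^2 = (3.9724)^2 - (-1.5448)^2 = 15.77996176 - 2.38640704 = 13.39355472
  phi_hat_1 = [gamma(1) gamma(0) - gamma(1) gamma(2)] / det = [(-1.5448)(3.9724) - (-1.5448)(-0.5186)] / 13.39355472 = -6.9376968 / 13.39355472 = -0.518
  phi_hat_2 = [gamma(0) gamma(2) - gamma(1)^2] / det = [(3.9724)(-0.5186) - (-1.5448)^2] / 13.39355472 = -4.44649368 / 13.39355472 = -0.332
So phi_hat = [-0.5180, -0.3320].
Therefore phi_hat_2 = -0.3320.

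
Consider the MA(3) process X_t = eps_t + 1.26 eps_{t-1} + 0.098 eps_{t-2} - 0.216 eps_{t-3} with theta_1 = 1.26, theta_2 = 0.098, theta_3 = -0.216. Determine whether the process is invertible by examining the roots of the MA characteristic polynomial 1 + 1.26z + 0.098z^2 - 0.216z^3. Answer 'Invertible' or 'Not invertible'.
\text{Invertible}

The MA(q) characteristic polynomial is P(z) = 1 + 1.26z + 0.098z^2 - 0.216z^3.
Invertibility requires all roots to lie outside the unit circle, i.e. |z| > 1 for every root.
Degree 3: look for a simple real root z0 first, then factor out (1 - z/z0) and solve the remaining quadratic.
Testing z0 = -1.25: P(-1.25) = 1 + (1.26)(-1.25) + (0.098)(-1.25)^2 + (-0.216)(-1.25)^3
  = 1 + (-1.575) + (0.153125) + (0.421875) = 0.  So z_0 = -1.25 is a root, |z_0| = 1.25.
Divide out the factor (1 + 0.8 z) = (1 - z/z0) (since 1/z0 = -0.8):
  P(z) = (1 + 0.8 z)(1 + (0.46) z + (-0.27) z^2)
  [check: z-coef 0.46 - (-0.8) = 1.26; z^2-coef -0.27 - (-0.8)(0.46) = 0.098; z^3-coef -(-0.8)(-0.27) = -0.216.]
Remaining roots from the quadratic factor 1 + (0.46) z + (-0.27) z^2:
  Set 1 + (0.46) z + (-0.27) z^2 = 0, i.e. a z^2 + b z + c = 0 with a = -0.27, b = 0.46, c = 1.
  Discriminant D = b^2 - 4ac = (0.46)^2 - 4*(-0.27)*1 = 0.2116 - (-1.08) = 1.2916.
  D >= 0, so the roots are real: z = (-b +/- sqrt(D)) / (2a) = (-0.46 +/- 1.136486) / (-0.54).
    z_1 = (-0.46 + 1.136486) / (-0.54) = -1.2528,   |z_1| = 1.2528.
    z_2 = (-0.46 - 1.136486) / (-0.54) = 2.9565,   |z_2| = 2.9565.
Moduli of all roots: 1.2500, 1.2528, 2.9565.
All moduli strictly greater than 1? Yes.
Verdict: Invertible.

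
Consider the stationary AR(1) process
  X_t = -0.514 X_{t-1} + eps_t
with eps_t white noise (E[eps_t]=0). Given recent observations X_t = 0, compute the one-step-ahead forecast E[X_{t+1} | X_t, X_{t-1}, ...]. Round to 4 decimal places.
E[X_{t+1} \mid \mathcal F_t] = 0.0000

For an AR(p) model X_t = c + sum_i phi_i X_{t-i} + eps_t, the
one-step-ahead conditional mean is
  E[X_{t+1} | X_t, ...] = c + sum_i phi_i X_{t+1-i}.
Substitute known values:
  E[X_{t+1} | ...] = (-0.514) * (0)
                   = 0.0000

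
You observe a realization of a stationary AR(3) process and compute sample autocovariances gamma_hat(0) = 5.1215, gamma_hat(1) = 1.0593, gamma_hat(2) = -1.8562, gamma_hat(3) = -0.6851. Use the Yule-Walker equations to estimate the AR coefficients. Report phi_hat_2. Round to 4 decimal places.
\hat\phi_{2} = -0.4460

The Yule-Walker equations for an AR(p) process read, in matrix form,
  Gamma_p phi = r_p,   with   (Gamma_p)_{ij} = gamma(|i - j|),
                       (r_p)_i = gamma(i),   i,j = 1..p.
Substitute the sample gammas (Toeplitz matrix and right-hand side of size 3):
  Gamma_p = [[5.1215, 1.0593, -1.8562], [1.0593, 5.1215, 1.0593], [-1.8562, 1.0593, 5.1215]]
  r_p     = [1.0593, -1.8562, -0.6851]
Written out (R1..R3):
  (R1) 5.1215 phi_1 + 1.0593 phi_2 - 1.8562 phi_3 = 1.0593
  (R2) 1.0593 phi_1 + 5.1215 phi_2 + 1.0593 phi_3 = -1.8562
  (R3) -1.8562 phi_1 + 1.0593 phi_2 + 5.1215 phi_3 = -0.6851
Gaussian elimination:
  R2 <- R2 - (1.0593/5.1215) R1 = R2 - (0.206834) R1:  4.902401 phi_2 + 1.443225 phi_3 = -2.075299
  R3 <- R3 - (-1.8562/5.1215) R1 = R3 - (-0.362433) R1:  1.443225 phi_2 + 4.448752 phi_3 = -0.301175
  R3 <- R3 - (1.443225/4.902401) R2 = R3 - (0.294392) R2:  4.023879 phi_3 = 0.309776
Back-substitution:
  phi_hat_3 = 0.309776 / 4.023879 = 0.076984
  phi_hat_2 = (-2.075299 - (1.443225)(0.076984)) / 4.902401 = -0.445987
  phi_hat_1 = (1.0593 - (1.0593)(-0.445987) - (-1.8562)(0.076984)) / 5.1215 = 0.326981
So phi_hat = [0.3270, -0.4460, 0.0770].
Therefore phi_hat_2 = -0.4460.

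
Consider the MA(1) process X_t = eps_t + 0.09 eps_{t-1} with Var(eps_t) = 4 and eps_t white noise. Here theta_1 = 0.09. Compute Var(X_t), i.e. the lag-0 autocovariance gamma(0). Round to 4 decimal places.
\gamma(0) = 4.0324

For an MA(q) process X_t = eps_t + sum_i theta_i eps_{t-i} with
Var(eps_t) = sigma^2, the variance is
  gamma(0) = sigma^2 * (1 + sum_i theta_i^2).
  sum_i theta_i^2 = (0.09)^2 = 0.0081.
  gamma(0) = 4 * (1 + 0.0081) = 4 * 1.0081 = 4.0324.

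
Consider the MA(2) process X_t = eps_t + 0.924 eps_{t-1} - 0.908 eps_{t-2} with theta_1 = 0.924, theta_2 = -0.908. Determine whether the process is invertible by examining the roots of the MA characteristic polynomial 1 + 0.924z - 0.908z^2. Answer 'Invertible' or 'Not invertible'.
\text{Not invertible}

The MA(q) characteristic polynomial is P(z) = 1 + 0.924z - 0.908z^2.
Invertibility requires all roots to lie outside the unit circle, i.e. |z| > 1 for every root.
Set 1 + (0.924) z + (-0.908) z^2 = 0, i.e. a z^2 + b z + c = 0 with a = -0.908, b = 0.924, c = 1.
Discriminant D = b^2 - 4ac = (0.924)^2 - 4*(-0.908)*1 = 0.853776 - (-3.632) = 4.485776.
D >= 0, so the roots are real: z = (-b +/- sqrt(D)) / (2a) = (-0.924 +/- 2.117965) / (-1.816).
  z_1 = (-0.924 + 2.117965) / (-1.816) = -0.6575,   |z_1| = 0.6575.
  z_2 = (-0.924 - 2.117965) / (-1.816) = 1.6751,   |z_2| = 1.6751.
Moduli of all roots: 0.6575, 1.6751.
All moduli strictly greater than 1? No.
Verdict: Not invertible.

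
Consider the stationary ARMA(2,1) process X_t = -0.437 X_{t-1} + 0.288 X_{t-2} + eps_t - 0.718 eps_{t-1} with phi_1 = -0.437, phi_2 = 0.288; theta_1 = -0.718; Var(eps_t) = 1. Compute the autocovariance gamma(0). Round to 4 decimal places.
\gamma(0) = 4.1933

Multiply the model equation by X_{t-k} and take expectations. With theta_0 = psi_0 = 1 and psi_j the MA(infinity) weights, this gives
  gamma(k) - sum_i phi_i gamma(k-i) = c_k,
  c_k = sigma^2 * sum_{j=k..q} theta_j psi_{j-k}   (c_k = 0 for k > q),
using gamma(-m) = gamma(m).
psi-weights needed (psi_j = theta_j + sum_i phi_i psi_{j-i}):
  psi_1 = theta_1 + phi_1 = -0.718 + (-0.437) = -1.155
Right-hand sides:
  c_0 = sigma^2 (1 + theta_1 psi_1) = 1 * (1 + (-0.718)(-1.155)) = 1 * 1.82929 = 1.82929
  c_1 = sigma^2 theta_1 = 1 * (-0.718) = -0.718
  c_2 = 0
Equations for k = 0, 1, 2 (AR order 2, c_2 = 0):
  (E0) gamma(0) = phi_1 gamma(1) + phi_2 gamma(2) + c_0
  (E1) gamma(1) = phi_1 gamma(0) + phi_2 gamma(1) + c_1
  (E2) gamma(2) = phi_1 gamma(1) + phi_2 gamma(0)
From (E1): gamma(1) = A gamma(0) + B with
  A = phi_1 / (1 - phi_2) = -0.437 / 0.712 = -0.613764,   B = c_1 / (1 - phi_2) = -0.718 / 0.712 = -1.008427.
Insert (E2) into (E0): gamma(0) (1 - phi_2^2) = phi_1 (1 + phi_2) gamma(1) + c_0.
  phi_1 (1 + phi_2) = (-0.437)(1.288) = -0.562856,   1 - phi_2^2 = 0.917056.
Replace gamma(1) by A gamma(0) + B and collect gamma(0):
  gamma(0) [0.917056 - (-0.562856)(-0.613764)] = (-0.562856)(-1.008427) + 1.82929
  gamma(0) * 0.571595 = 2.396889
  gamma(0) = 2.396889 / 0.571595 = 4.193333.
Therefore gamma(0) = 4.1933 (to 4 decimal places).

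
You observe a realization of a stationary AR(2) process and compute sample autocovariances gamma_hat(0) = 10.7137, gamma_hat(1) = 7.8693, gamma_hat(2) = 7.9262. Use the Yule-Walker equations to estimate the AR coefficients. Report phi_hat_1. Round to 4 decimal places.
\hat\phi_{1} = 0.4150

The Yule-Walker equations for an AR(p) process read, in matrix form,
  Gamma_p phi = r_p,   with   (Gamma_p)_{ij} = gamma(|i - j|),
                       (r_p)_i = gamma(i),   i,j = 1..p.
Substitute the sample gammas (Toeplitz matrix and right-hand side of size 2):
  Gamma_p = [[10.7137, 7.8693], [7.8693, 10.7137]]
  r_p     = [7.8693, 7.9262]
Written out:
  10.7137 phi_1 + 7.8693 phi_2 = 7.8693
  7.8693 phi_1 + 10.7137 phi_2 = 7.9262
Solve by Cramer's rule:
  det = gamma(0)^2 - gamma(1)^2 = (10.7137)^2 - (7.8693)^2 = 114.78336769 - 61.92588249 = 52.8574852
  phi_hat_1 = [gamma(1) gamma(0) - gamma(1) gamma(2)] / det = [(7.8693)(10.7137) - (7.8693)(7.9262)] / 52.8574852 = 21.93567375 / 52.8574852 = 0.415
  phi_hat_2 = [gamma(0) gamma(2) - gamma(1)^2] / det = [(10.7137)(7.9262) - (7.8693)^2] / 52.8574852 = 22.99304645 / 52.8574852 = 0.435
So phi_hat = [0.4150, 0.4350].
Therefore phi_hat_1 = 0.4150.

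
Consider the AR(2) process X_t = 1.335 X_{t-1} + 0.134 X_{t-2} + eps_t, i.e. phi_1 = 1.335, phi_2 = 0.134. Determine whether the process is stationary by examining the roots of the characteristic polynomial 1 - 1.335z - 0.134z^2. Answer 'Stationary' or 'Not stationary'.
\text{Not stationary}

The AR(p) characteristic polynomial is P(z) = 1 - 1.335z - 0.134z^2.
Stationarity requires all roots to lie outside the unit circle, i.e. |z| > 1 for every root.
Set 1 + (-1.335) z + (-0.134) z^2 = 0, i.e. a z^2 + b z + c = 0 with a = -0.134, b = -1.335, c = 1.
Discriminant D = b^2 - 4ac = (-1.335)^2 - 4*(-0.134)*1 = 1.782225 - (-0.536) = 2.318225.
D >= 0, so the roots are real: z = (-b +/- sqrt(D)) / (2a) = (1.335 +/- 1.522572) / (-0.268).
  z_1 = (1.335 + 1.522572) / (-0.268) = -10.6626,   |z_1| = 10.6626.
  z_2 = (1.335 - 1.522572) / (-0.268) = 0.6999,   |z_2| = 0.6999.
Moduli of all roots: 10.6626, 0.6999.
All moduli strictly greater than 1? No.
Verdict: Not stationary.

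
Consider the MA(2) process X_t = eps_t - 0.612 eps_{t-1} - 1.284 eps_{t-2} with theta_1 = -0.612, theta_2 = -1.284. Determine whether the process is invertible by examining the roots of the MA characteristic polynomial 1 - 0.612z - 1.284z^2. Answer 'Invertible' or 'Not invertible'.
\text{Not invertible}

The MA(q) characteristic polynomial is P(z) = 1 - 0.612z - 1.284z^2.
Invertibility requires all roots to lie outside the unit circle, i.e. |z| > 1 for every root.
Set 1 + (-0.612) z + (-1.284) z^2 = 0, i.e. a z^2 + b z + c = 0 with a = -1.284, b = -0.612, c = 1.
Discriminant D = b^2 - 4ac = (-0.612)^2 - 4*(-1.284)*1 = 0.374544 - (-5.136) = 5.510544.
D >= 0, so the roots are real: z = (-b +/- sqrt(D)) / (2a) = (0.612 +/- 2.347455) / (-2.568).
  z_1 = (0.612 + 2.347455) / (-2.568) = -1.1524,   |z_1| = 1.1524.
  z_2 = (0.612 - 2.347455) / (-2.568) = 0.6758,   |z_2| = 0.6758.
Moduli of all roots: 1.1524, 0.6758.
All moduli strictly greater than 1? No.
Verdict: Not invertible.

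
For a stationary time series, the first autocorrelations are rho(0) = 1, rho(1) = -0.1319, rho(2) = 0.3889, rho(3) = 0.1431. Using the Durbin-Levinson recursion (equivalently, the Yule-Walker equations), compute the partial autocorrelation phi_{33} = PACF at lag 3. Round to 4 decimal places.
\phi_{33} = 0.2670

The PACF at lag k is phi_{kk}, the last component of the solution
to the Yule-Walker system G_k phi = r_k where
  (G_k)_{ij} = rho(|i - j|), (r_k)_i = rho(i), i,j = 1..k.
Equivalently, Durbin-Levinson gives phi_{kk} iteratively:
  phi_{11} = rho(1)
  phi_{kk} = [rho(k) - sum_{j=1..k-1} phi_{k-1,j} rho(k-j)]
            / [1 - sum_{j=1..k-1} phi_{k-1,j} rho(j)],
  phi_{k,j} = phi_{k-1,j} - phi_{kk} phi_{k-1,k-j},  j = 1..k-1.
Step k = 1:
  phi_11 = rho(1) = -0.1319.
Step k = 2:
  phi_22 = [rho(2) - phi_11 rho(1)] / [1 - phi_11 rho(1)] = [0.3889 - (-0.1319)(-0.1319)] / [1 - (-0.1319)(-0.1319)]
         = 0.37150239 / 0.98260239 = 0.37808.
  Update: phi_21 = phi_11 - phi_22 phi_11 = -0.1319 - (0.37808)(-0.1319) = -0.082031.
Step k = 3:
  phi_33 = [rho(3) - phi_21 rho(2) - phi_22 rho(1)] / [1 - phi_21 rho(1) - phi_22 rho(2)]
    numerator   = 0.1431 - (-0.082031)(0.3889) - (0.37808)(-0.1319) = 0.22487071
    denominator = 1 - (-0.082031)(-0.1319) - (0.37808)(0.3889) = 0.84214474
  phi_33 = 0.22487071 / 0.84214474 = 0.267.
Therefore phi_{33} = 0.2670.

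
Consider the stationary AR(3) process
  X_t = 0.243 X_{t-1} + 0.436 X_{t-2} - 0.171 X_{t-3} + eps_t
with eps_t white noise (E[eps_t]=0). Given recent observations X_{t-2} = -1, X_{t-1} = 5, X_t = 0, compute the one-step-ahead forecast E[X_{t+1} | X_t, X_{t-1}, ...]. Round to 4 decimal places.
E[X_{t+1} \mid \mathcal F_t] = 2.3510

For an AR(p) model X_t = c + sum_i phi_i X_{t-i} + eps_t, the
one-step-ahead conditional mean is
  E[X_{t+1} | X_t, ...] = c + sum_i phi_i X_{t+1-i}.
Substitute known values:
  E[X_{t+1} | ...] = (0.243) * (0) + (0.436) * (5) + (-0.171) * (-1)
                   = 2.3510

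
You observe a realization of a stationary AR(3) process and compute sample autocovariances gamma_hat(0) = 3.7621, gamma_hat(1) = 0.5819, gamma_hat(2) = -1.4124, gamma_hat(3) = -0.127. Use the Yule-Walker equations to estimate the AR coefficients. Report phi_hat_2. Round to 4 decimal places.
\hat\phi_{2} = -0.4390

The Yule-Walker equations for an AR(p) process read, in matrix form,
  Gamma_p phi = r_p,   with   (Gamma_p)_{ij} = gamma(|i - j|),
                       (r_p)_i = gamma(i),   i,j = 1..p.
Substitute the sample gammas (Toeplitz matrix and right-hand side of size 3):
  Gamma_p = [[3.7621, 0.5819, -1.4124], [0.5819, 3.7621, 0.5819], [-1.4124, 0.5819, 3.7621]]
  r_p     = [0.5819, -1.4124, -0.127]
Written out (R1..R3):
  (R1) 3.7621 phi_1 + 0.5819 phi_2 - 1.4124 phi_3 = 0.5819
  (R2) 0.5819 phi_1 + 3.7621 phi_2 + 0.5819 phi_3 = -1.4124
  (R3) -1.4124 phi_1 + 0.5819 phi_2 + 3.7621 phi_3 = -0.127
Gaussian elimination:
  R2 <- R2 - (0.5819/3.7621) R1 = R2 - (0.154674) R1:  3.672095 phi_2 + 0.800362 phi_3 = -1.502405
  R3 <- R3 - (-1.4124/3.7621) R1 = R3 - (-0.375429) R1:  0.800362 phi_2 + 3.231845 phi_3 = 0.091462
  R3 <- R3 - (0.800362/3.672095) R2 = R3 - (0.217958) R2:  3.057399 phi_3 = 0.418923
Back-substitution:
  phi_hat_3 = 0.418923 / 3.057399 = 0.137019
  phi_hat_2 = (-1.502405 - (0.800362)(0.137019)) / 3.672095 = -0.439006
  phi_hat_1 = (0.5819 - (0.5819)(-0.439006) - (-1.4124)(0.137019)) / 3.7621 = 0.274018
So phi_hat = [0.2740, -0.4390, 0.1370].
Therefore phi_hat_2 = -0.4390.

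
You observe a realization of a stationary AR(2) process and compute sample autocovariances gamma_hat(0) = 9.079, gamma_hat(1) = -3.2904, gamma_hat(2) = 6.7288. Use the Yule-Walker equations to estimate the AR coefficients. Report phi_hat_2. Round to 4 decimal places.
\hat\phi_{2} = 0.7020

The Yule-Walker equations for an AR(p) process read, in matrix form,
  Gamma_p phi = r_p,   with   (Gamma_p)_{ij} = gamma(|i - j|),
                       (r_p)_i = gamma(i),   i,j = 1..p.
Substitute the sample gammas (Toeplitz matrix and right-hand side of size 2):
  Gamma_p = [[9.079, -3.2904], [-3.2904, 9.079]]
  r_p     = [-3.2904, 6.7288]
Written out:
  9.079 phi_1 - 3.2904 phi_2 = -3.2904
  -3.2904 phi_1 + 9.079 phi_2 = 6.7288
Solve by Cramer's rule:
  det = gamma(0)^2 - gamma(1)^2 = (9.079)^2 - (-3.2904)^2 = 82.428241 - 10.82673216 = 71.60150884
  phi_hat_1 = [gamma(1) gamma(0) - gamma(1) gamma(2)] / det = [(-3.2904)(9.079) - (-3.2904)(6.7288)] / 71.60150884 = -7.73309808 / 71.60150884 = -0.108
  phi_hat_2 = [gamma(0) gamma(2) - gamma(1)^2] / det = [(9.079)(6.7288) - (-3.2904)^2] / 71.60150884 = 50.26404304 / 71.60150884 = 0.702
So phi_hat = [-0.1080, 0.7020].
Therefore phi_hat_2 = 0.7020.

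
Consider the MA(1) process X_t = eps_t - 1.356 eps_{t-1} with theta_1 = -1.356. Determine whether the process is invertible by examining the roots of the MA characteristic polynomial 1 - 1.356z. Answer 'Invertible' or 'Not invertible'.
\text{Not invertible}

The MA(q) characteristic polynomial is P(z) = 1 - 1.356z.
Invertibility requires all roots to lie outside the unit circle, i.e. |z| > 1 for every root.
This is linear in z: 1 + (-1.356) z = 0  =>  z = -1/(-1.356) = 0.737463,  |z| = 0.737463.
Moduli of all roots: 0.7375.
All moduli strictly greater than 1? No.
Verdict: Not invertible.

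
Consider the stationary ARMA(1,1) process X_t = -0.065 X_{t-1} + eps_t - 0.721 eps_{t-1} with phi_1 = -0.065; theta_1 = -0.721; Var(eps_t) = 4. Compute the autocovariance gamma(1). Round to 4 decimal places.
\gamma(1) = -3.3053

Multiply the model equation by X_{t-k} and take expectations. With theta_0 = psi_0 = 1 and psi_j the MA(infinity) weights, this gives
  gamma(k) - sum_i phi_i gamma(k-i) = c_k,
  c_k = sigma^2 * sum_{j=k..q} theta_j psi_{j-k}   (c_k = 0 for k > q),
using gamma(-m) = gamma(m).
psi-weights needed (psi_j = theta_j + sum_i phi_i psi_{j-i}):
  psi_1 = theta_1 + phi_1 = -0.721 + (-0.065) = -0.786
Right-hand sides:
  c_0 = sigma^2 (1 + theta_1 psi_1) = 4 * (1 + (-0.721)(-0.786)) = 4 * 1.566706 = 6.266824
  c_1 = sigma^2 theta_1 = 4 * (-0.721) = -2.884
  c_2 = 0
Equations for k = 0 and k = 1 (AR order 1):
  gamma(0) = phi_1 gamma(1) + c_0
  gamma(1) = phi_1 gamma(0) + c_1
Substituting the second into the first: gamma(0) (1 - phi_1^2) = c_0 + phi_1 c_1, so
  gamma(0) = (c_0 + phi_1 c_1) / (1 - phi_1^2) = (6.266824 + (-0.065)(-2.884)) / (1 - (-0.065)^2) = 6.454284 / 0.995775 = 6.481669.
  gamma(1) = phi_1 gamma(0) + c_1 = (-0.065)(6.481669) + (-2.884) = -3.305308.
Therefore gamma(1) = -3.3053 (to 4 decimal places).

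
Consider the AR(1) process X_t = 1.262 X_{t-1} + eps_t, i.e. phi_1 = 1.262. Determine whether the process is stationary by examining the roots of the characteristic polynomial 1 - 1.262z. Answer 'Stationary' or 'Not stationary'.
\text{Not stationary}

The AR(p) characteristic polynomial is P(z) = 1 - 1.262z.
Stationarity requires all roots to lie outside the unit circle, i.e. |z| > 1 for every root.
This is linear in z: 1 + (-1.262) z = 0  =>  z = -1/(-1.262) = 0.792393,  |z| = 0.792393.
Moduli of all roots: 0.7924.
All moduli strictly greater than 1? No.
Verdict: Not stationary.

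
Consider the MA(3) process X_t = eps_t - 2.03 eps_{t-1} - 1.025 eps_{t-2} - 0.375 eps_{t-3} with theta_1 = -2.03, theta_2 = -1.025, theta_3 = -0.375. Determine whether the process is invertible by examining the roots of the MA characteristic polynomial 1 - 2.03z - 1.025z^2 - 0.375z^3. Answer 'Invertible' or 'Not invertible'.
\text{Not invertible}

The MA(q) characteristic polynomial is P(z) = 1 - 2.03z - 1.025z^2 - 0.375z^3.
Invertibility requires all roots to lie outside the unit circle, i.e. |z| > 1 for every root.
Degree 3: look for a simple real root z0 first, then factor out (1 - z/z0) and solve the remaining quadratic.
Testing z0 = 0.4: P(0.4) = 1 + (-2.03)(0.4) + (-1.025)(0.4)^2 + (-0.375)(0.4)^3
  = 1 + (-0.812) + (-0.164) + (-0.024) = 0.  So z_0 = 0.4 is a root, |z_0| = 0.4.
Divide out the factor (1 - 2.5 z) = (1 - z/z0) (since 1/z0 = 2.5):
  P(z) = (1 - 2.5 z)(1 + (0.47) z + (0.15) z^2)
  [check: z-coef 0.47 - (2.5) = -2.03; z^2-coef 0.15 - (2.5)(0.47) = -1.025; z^3-coef -(2.5)(0.15) = -0.375.]
Remaining roots from the quadratic factor 1 + (0.47) z + (0.15) z^2:
  Set 1 + (0.47) z + (0.15) z^2 = 0, i.e. a z^2 + b z + c = 0 with a = 0.15, b = 0.47, c = 1.
  Discriminant D = b^2 - 4ac = (0.47)^2 - 4*(0.15)*1 = 0.2209 - (0.6) = -0.3791.
  D < 0, so the roots are the complex-conjugate pair z = (-b +/- i sqrt(-D)) / (2a) = -1.5667 +/- 2.0524i.
  For a conjugate pair |z|^2 = z * conj(z) = (product of roots) = c/a = 1/(0.15) = 6.666667, so |z| = sqrt(6.666667) = 2.582 for both roots.
Moduli of all roots: 0.4000, 2.5820, 2.5820.
All moduli strictly greater than 1? No.
Verdict: Not invertible.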